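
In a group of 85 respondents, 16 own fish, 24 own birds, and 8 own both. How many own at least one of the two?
|A∪B| = |A| + |B| - |A∩B| = 16 + 24 - 8 = 32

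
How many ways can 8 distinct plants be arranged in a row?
8! = 40320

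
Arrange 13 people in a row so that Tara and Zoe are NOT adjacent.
Total - adjacent = 13! - (13-1)!×2 = 6227020800 - 958003200 = 5269017600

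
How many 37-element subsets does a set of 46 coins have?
C(46,37) = 46!/(37!×9!) = 1101716330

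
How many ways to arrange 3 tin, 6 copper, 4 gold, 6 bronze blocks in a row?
19! / (3! × 6! × 4! × 6!) = 1629547920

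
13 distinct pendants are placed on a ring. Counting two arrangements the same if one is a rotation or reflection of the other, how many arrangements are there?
(13-1)!/2 = 479001600/2 = 239500800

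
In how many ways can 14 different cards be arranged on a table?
14! = 87178291200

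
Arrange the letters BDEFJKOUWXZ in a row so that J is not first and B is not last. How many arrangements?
By inclusion-exclusion: 11! - 2×(11-1)! + (11-2)! = 39916800 - 7257600 + 362880 = 33022080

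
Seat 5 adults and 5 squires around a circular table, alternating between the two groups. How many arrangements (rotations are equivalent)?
Fix one of the adults: (5-1)! ways for the remaining adults, × 5! ways for the squires = 24 × 120 = 2880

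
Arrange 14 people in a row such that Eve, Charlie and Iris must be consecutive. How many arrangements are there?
Treat the 3 as one block: (14-3+1)! × 3! = 479001600 × 6 = 2874009600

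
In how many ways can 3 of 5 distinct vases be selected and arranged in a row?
P(5,3) = 5!/(5-3)! = 60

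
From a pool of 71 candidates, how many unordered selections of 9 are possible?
C(71,9) = 71!/(9!×62!) = 74473879480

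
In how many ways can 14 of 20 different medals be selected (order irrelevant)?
C(20,14) = 20!/(14!×6!) = 38760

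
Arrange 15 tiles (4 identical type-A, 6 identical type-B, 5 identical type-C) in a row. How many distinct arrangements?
15! / (4! × 6! × 5!) = 630630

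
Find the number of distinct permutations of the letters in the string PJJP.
4! / (2! × 2!) = 6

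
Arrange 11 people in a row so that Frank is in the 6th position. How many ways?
Fix one position: (11-1)! = 3628800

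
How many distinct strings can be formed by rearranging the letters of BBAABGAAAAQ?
11! / (3! × 1! × 1! × 6!) = 9240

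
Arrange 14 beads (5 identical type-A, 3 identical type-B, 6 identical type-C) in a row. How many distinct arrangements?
14! / (5! × 3! × 6!) = 168168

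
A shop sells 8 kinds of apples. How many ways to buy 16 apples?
C(16+8-1, 8-1) = C(23, 7) = 245157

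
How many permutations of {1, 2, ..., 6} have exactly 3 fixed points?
Choose the 3 fixed points C(6,3) = 20, derange the rest: !3 = Σ_{j=0}^{3} (-1)^j·3!/j! = 6 - 6 + 3 - 1 = 2. Product = 20 × 2 = 40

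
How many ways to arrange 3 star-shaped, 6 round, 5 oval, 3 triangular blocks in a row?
17! / (3! × 6! × 5! × 3!) = 114354240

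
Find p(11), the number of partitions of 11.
Pentagonal recurrence p(n) = p(n-1) + p(n-2) - p(n-5) - p(n-7) + p(n-12) + p(n-15) - ... gives p(0..10) = 1, 1, 2, 3, 5, 7, 11, 15, 22, 30, 42. p(11) = p(10) + p(9) - p(6) - p(4) = 42 + 30 - 11 - 5 = 56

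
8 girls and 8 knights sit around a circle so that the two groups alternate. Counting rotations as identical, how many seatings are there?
Fix one of the girls: (8-1)! ways for the remaining girls, × 8! ways for the knights = 5040 × 40320 = 203212800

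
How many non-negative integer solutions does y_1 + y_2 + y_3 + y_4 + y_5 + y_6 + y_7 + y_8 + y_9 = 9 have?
C(9+9-1, 9-1) = C(17, 8) = 24310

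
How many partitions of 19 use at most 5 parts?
By conjugation, equals partitions of 19 into parts ≤ 5. Let r_j(i) = number of partitions of i into parts ≤ j, for i = 0..19. r_1(i) = 1 for all i; r_j(i) = r_{j-1}(i) + r_j(i-j). Rows j = 2..5: ≤2: 1 1 2 2 3 3 4 4 5 5 6 6 7 7 8 8 9 9 10 10; ≤3: 1 1 2 3 4 5 7 8 10 12 14 16 19 21 24 27 30 33 37 40; ≤4: 1 1 2 3 5 6 9 11 15 18 23 27 34 39 47 54 64 72 84 94; ≤5: 1 1 2 3 5 7 10 13 18 23 30 37 47 57 70 84 101 119 141 164. r_5(19) = 164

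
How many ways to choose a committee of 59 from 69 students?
C(69,59) = 69!/(59!×10!) = 340032449328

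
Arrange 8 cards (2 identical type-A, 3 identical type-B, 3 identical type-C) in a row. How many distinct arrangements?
8! / (2! × 3! × 3!) = 560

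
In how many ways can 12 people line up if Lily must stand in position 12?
Fix one position: (12-1)! = 39916800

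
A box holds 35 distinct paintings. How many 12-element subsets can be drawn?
C(35,12) = 35!/(12!×23!) = 834451800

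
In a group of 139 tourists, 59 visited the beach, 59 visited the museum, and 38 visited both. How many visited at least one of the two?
|A∪B| = |A| + |B| - |A∩B| = 59 + 59 - 38 = 80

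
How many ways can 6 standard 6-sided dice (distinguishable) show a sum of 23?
Coefficient of x^23 in (x + x² + ... + x^6)^6. By inclusion-exclusion on dice exceeding 6: Σ_j (-1)^j C(6,j)·C(23-1-6j, 5) = C(6,0)·C(22,5) - C(6,1)·C(16,5) + C(6,2)·C(10,5) = 1·26334 - 6·4368 + 15·252 = 3906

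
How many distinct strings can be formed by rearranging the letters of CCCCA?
5! / (4! × 1!) = 5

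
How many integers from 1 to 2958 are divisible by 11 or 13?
⌊2958/11⌋ + ⌊2958/13⌋ - ⌊2958/143⌋ = 268 + 227 - 20 = 475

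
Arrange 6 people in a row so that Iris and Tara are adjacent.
Treat as block: (6-1)! × 2! = 120 × 2 = 240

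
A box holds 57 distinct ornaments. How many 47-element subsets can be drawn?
C(57,47) = 57!/(47!×10!) = 43183019880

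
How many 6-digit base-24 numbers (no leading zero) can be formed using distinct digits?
First digit: 23 choices (nonzero). Then descending: 23 × 23 × 22 × 21 × 20 × 19 = 92871240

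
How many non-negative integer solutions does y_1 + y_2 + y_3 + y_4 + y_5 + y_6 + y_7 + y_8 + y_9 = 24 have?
C(24+9-1, 9-1) = C(32, 8) = 10518300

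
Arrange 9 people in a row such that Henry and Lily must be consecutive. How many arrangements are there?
Treat the 2 as one block: (9-2+1)! × 2! = 40320 × 2 = 80640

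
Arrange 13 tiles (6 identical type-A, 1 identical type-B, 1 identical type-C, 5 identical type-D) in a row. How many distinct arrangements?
13! / (6! × 1! × 1! × 5!) = 72072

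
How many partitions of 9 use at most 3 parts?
By conjugation, equals partitions of 9 into parts ≤ 3. Let r_j(i) = number of partitions of i into parts ≤ j, for i = 0..9. r_1(i) = 1 for all i; r_j(i) = r_{j-1}(i) + r_j(i-j). Rows j = 2..3: ≤2: 1 1 2 2 3 3 4 4 5 5; ≤3: 1 1 2 3 4 5 7 8 10 12. r_3(9) = 12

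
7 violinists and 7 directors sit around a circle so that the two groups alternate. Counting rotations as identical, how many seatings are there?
Fix one of the violinists: (7-1)! ways for the remaining violinists, × 7! ways for the directors = 720 × 5040 = 3628800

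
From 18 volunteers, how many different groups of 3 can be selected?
C(18,3) = 18!/(3!×15!) = 816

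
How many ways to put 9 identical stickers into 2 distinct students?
C(9+2-1, 2-1) = C(10, 1) = 10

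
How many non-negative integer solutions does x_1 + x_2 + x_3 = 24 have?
C(24+3-1, 3-1) = C(26, 2) = 325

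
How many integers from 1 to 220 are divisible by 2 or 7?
⌊220/2⌋ + ⌊220/7⌋ - ⌊220/14⌋ = 110 + 31 - 15 = 126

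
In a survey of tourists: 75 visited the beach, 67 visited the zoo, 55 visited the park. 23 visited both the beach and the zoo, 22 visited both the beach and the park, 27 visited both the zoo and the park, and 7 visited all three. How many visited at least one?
|A∪B∪C| = 75+67+55-23-22-27+7 = 132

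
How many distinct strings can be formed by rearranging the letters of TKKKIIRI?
8! / (1! × 3! × 1! × 3!) = 1120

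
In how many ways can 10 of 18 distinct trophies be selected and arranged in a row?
P(18,10) = 18!/(18-10)! = 158789030400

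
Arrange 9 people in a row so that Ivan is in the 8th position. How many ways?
Fix one position: (9-1)! = 40320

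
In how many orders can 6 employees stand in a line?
6! = 720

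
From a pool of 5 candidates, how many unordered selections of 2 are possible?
C(5,2) = 5!/(2!×3!) = 10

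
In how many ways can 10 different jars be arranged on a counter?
10! = 3628800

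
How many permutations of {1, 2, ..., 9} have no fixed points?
!9 = Σ_{j=0}^{9} (-1)^j·9!/j! = 362880 - 362880 + 181440 - 60480 + 15120 - 3024 + 504 - 72 + 9 - 1 = 133496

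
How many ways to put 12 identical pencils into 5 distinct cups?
C(12+5-1, 5-1) = C(16, 4) = 1820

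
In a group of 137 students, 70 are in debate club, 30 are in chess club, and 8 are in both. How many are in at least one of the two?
|A∪B| = |A| + |B| - |A∩B| = 70 + 30 - 8 = 92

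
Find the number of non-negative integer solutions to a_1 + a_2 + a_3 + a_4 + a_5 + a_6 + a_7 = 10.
C(10+7-1, 7-1) = C(16, 6) = 8008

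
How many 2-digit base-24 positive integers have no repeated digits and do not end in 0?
Last digit: 23 nonzero choices. First digit: 22 (nonzero, ≠last). Middle 0: P(22,0) = 1. Total = 506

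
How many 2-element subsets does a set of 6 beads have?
C(6,2) = 6!/(2!×4!) = 15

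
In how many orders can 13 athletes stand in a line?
13! = 6227020800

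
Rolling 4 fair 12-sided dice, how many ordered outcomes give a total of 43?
Coefficient of x^43 in (x + x² + ... + x^12)^4. By inclusion-exclusion on dice exceeding 12: Σ_j (-1)^j C(4,j)·C(43-1-12j, 3) = C(4,0)·C(42,3) - C(4,1)·C(30,3) + C(4,2)·C(18,3) - C(4,3)·C(6,3) = 1·11480 - 4·4060 + 6·816 - 4·20 = 56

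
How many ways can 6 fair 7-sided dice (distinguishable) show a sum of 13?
Coefficient of x^13 in (x + x² + ... + x^7)^6. By inclusion-exclusion on dice exceeding 7: Σ_j (-1)^j C(6,j)·C(13-1-7j, 5) = C(6,0)·C(12,5) - C(6,1)·C(5,5) = 1·792 - 6·1 = 786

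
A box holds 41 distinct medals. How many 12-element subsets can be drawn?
C(41,12) = 41!/(12!×29!) = 7898654920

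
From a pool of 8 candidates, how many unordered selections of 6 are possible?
C(8,6) = 8!/(6!×2!) = 28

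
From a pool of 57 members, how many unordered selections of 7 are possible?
C(57,7) = 57!/(7!×50!) = 264385836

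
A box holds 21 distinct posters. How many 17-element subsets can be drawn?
C(21,17) = 21!/(17!×4!) = 5985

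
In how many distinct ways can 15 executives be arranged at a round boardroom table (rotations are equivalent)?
Circular: fix one position, arrange the rest. (15-1)! = 87178291200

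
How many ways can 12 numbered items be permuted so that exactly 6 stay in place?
Choose the 6 fixed points C(12,6) = 924, derange the rest: !6 = Σ_{j=0}^{6} (-1)^j·6!/j! = 720 - 720 + 360 - 120 + 30 - 6 + 1 = 265. Product = 924 × 265 = 244860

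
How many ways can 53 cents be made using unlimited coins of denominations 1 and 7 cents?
Coefficient of x^53 in 1/(1-x^1) · 1/(1-x^7). Use j coins of 7 for j = 0..⌊53/7⌋ = 7, the rest in 1s: 7 + 1 = 8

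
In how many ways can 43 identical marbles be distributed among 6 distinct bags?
C(43+6-1, 6-1) = C(48, 5) = 1712304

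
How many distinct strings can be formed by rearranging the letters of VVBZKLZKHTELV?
13! / (1! × 1! × 1! × 3! × 2! × 2! × 2! × 1!) = 129729600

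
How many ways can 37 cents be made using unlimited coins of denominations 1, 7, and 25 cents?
Coefficient of x^37 in 1/(1-x^1) · 1/(1-x^7) · 1/(1-x^25). Case on j = number of 25-cent coins (j = 0..1); remainder r = 37 - 25j is made from {1,7} in ⌊r/7⌋+1 ways. r = 37, 12 → 6 + 2 = 8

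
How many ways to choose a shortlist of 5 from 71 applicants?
C(71,5) = 71!/(5!×66!) = 13019909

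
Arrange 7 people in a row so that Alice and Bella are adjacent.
Treat as block: (7-1)! × 2! = 720 × 2 = 1440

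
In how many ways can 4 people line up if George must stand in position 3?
Fix one position: (4-1)! = 6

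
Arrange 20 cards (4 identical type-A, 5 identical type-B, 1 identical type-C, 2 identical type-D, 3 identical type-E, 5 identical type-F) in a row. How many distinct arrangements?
20! / (4! × 5! × 1! × 2! × 3! × 5!) = 586637251200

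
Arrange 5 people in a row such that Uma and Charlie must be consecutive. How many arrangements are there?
Treat the 2 as one block: (5-2+1)! × 2! = 24 × 2 = 48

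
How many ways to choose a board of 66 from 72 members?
C(72,66) = 72!/(66!×6!) = 156238908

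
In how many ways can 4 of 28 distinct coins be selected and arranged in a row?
P(28,4) = 28!/(28-4)! = 491400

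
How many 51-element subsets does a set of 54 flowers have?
C(54,51) = 54!/(51!×3!) = 24804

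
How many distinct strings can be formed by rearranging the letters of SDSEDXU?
7! / (2! × 2! × 1! × 1! × 1!) = 1260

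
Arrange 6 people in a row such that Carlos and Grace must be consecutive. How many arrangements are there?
Treat the 2 as one block: (6-2+1)! × 2! = 120 × 2 = 240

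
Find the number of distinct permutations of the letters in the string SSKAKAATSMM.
11! / (3! × 2! × 1! × 3! × 2!) = 277200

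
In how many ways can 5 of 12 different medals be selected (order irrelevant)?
C(12,5) = 12!/(5!×7!) = 792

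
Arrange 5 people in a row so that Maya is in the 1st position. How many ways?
Fix one position: (5-1)! = 24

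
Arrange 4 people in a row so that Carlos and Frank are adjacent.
Treat as block: (4-1)! × 2! = 6 × 2 = 12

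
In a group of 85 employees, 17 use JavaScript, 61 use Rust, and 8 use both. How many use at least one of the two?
|A∪B| = |A| + |B| - |A∩B| = 17 + 61 - 8 = 70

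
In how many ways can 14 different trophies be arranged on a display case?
14! = 87178291200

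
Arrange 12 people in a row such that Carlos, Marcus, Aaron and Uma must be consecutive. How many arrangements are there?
Treat the 4 as one block: (12-4+1)! × 4! = 362880 × 24 = 8709120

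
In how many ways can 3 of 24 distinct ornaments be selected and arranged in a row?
P(24,3) = 24!/(24-3)! = 12144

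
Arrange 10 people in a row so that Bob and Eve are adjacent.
Treat as block: (10-1)! × 2! = 362880 × 2 = 725760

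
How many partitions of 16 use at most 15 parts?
By conjugation, equals partitions of 16 into parts ≤ 15. Let r_j(i) = number of partitions of i into parts ≤ j, for i = 0..16. r_1(i) = 1 for all i; r_j(i) = r_{j-1}(i) + r_j(i-j). Rows j = 2..15: ≤2: 1 1 2 2 3 3 4 4 5 5 6 6 7 7 8 8 9; ≤3: 1 1 2 3 4 5 7 8 10 12 14 16 19 21 24 27 30; ≤4: 1 1 2 3 5 6 9 11 15 18 23 27 34 39 47 54 64; ≤5: 1 1 2 3 5 7 10 13 18 23 30 37 47 57 70 84 101; ≤6: 1 1 2 3 5 7 11 14 20 26 35 44 58 71 90 110 136; ≤7: 1 1 2 3 5 7 11 15 21 28 38 49 65 82 105 131 164; ≤8: 1 1 2 3 5 7 11 15 22 29 40 52 70 89 116 146 186; ≤9: 1 1 2 3 5 7 11 15 22 30 41 54 73 94 123 157 201; ≤10: 1 1 2 3 5 7 11 15 22 30 42 55 75 97 128 164 212; ≤11: 1 1 2 3 5 7 11 15 22 30 42 56 76 99 131 169 219; ≤12: 1 1 2 3 5 7 11 15 22 30 42 56 77 100 133 172 224; ≤13: 1 1 2 3 5 7 11 15 22 30 42 56 77 101 134 174 227; ≤14: 1 1 2 3 5 7 11 15 22 30 42 56 77 101 135 175 229; ≤15: 1 1 2 3 5 7 11 15 22 30 42 56 77 101 135 176 230. r_15(16) = 230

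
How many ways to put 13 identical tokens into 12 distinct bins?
C(13+12-1, 12-1) = C(24, 11) = 2496144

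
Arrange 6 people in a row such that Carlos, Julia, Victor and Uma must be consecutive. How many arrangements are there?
Treat the 4 as one block: (6-4+1)! × 4! = 6 × 24 = 144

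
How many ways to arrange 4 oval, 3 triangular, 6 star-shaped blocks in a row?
13! / (4! × 3! × 6!) = 60060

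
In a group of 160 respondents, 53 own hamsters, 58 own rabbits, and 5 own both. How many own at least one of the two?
|A∪B| = |A| + |B| - |A∩B| = 53 + 58 - 5 = 106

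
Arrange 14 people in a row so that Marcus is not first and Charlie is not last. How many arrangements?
By inclusion-exclusion: 14! - 2×(14-1)! + (14-2)! = 87178291200 - 12454041600 + 479001600 = 75203251200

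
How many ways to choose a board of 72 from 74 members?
C(74,72) = 74!/(72!×2!) = 2701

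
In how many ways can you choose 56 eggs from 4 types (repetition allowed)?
C(56+4-1, 4-1) = C(59, 3) = 32509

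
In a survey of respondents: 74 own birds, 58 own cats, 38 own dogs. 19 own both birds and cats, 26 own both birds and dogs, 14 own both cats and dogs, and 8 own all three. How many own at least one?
|A∪B∪C| = 74+58+38-19-26-14+8 = 119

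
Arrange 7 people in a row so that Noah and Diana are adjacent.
Treat as block: (7-1)! × 2! = 720 × 2 = 1440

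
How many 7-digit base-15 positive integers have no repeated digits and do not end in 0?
Last digit: 14 nonzero choices. First digit: 13 (nonzero, ≠last). Middle 5: P(13,5) = 154440. Total = 28108080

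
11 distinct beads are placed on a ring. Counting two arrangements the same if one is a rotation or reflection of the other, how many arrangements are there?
(11-1)!/2 = 3628800/2 = 1814400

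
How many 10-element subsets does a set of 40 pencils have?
C(40,10) = 40!/(10!×30!) = 847660528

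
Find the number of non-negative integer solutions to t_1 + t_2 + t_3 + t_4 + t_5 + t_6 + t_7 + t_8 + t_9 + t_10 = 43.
C(43+10-1, 10-1) = C(52, 9) = 3679075400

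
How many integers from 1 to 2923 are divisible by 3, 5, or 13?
⌊2923/3⌋+⌊2923/5⌋+⌊2923/13⌋ - ⌊2923/15⌋-⌊2923/39⌋-⌊2923/65⌋ + ⌊2923/195⌋ = 974+584+224 - 194-74-44 + 14 = 1484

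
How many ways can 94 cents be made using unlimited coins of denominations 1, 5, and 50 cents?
Coefficient of x^94 in 1/(1-x^1) · 1/(1-x^5) · 1/(1-x^50). Case on j = number of 50-cent coins (j = 0..1); remainder r = 94 - 50j is made from {1,5} in ⌊r/5⌋+1 ways. r = 94, 44 → 19 + 9 = 28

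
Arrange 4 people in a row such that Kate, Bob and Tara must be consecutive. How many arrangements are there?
Treat the 3 as one block: (4-3+1)! × 3! = 2 × 6 = 12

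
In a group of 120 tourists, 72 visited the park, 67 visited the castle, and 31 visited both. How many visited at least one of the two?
|A∪B| = |A| + |B| - |A∩B| = 72 + 67 - 31 = 108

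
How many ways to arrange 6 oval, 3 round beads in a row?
9! / (6! × 3!) = 84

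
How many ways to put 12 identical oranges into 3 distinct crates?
C(12+3-1, 3-1) = C(14, 2) = 91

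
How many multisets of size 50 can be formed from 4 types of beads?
C(50+4-1, 4-1) = C(53, 3) = 23426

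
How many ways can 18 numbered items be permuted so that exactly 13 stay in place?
Choose the 13 fixed points C(18,13) = 8568, derange the rest: !5 = Σ_{j=0}^{5} (-1)^j·5!/j! = 120 - 120 + 60 - 20 + 5 - 1 = 44. Product = 8568 × 44 = 376992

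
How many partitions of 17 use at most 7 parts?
By conjugation, equals partitions of 17 into parts ≤ 7. Let r_j(i) = number of partitions of i into parts ≤ j, for i = 0..17. r_1(i) = 1 for all i; r_j(i) = r_{j-1}(i) + r_j(i-j). Rows j = 2..7: ≤2: 1 1 2 2 3 3 4 4 5 5 6 6 7 7 8 8 9 9; ≤3: 1 1 2 3 4 5 7 8 10 12 14 16 19 21 24 27 30 33; ≤4: 1 1 2 3 5 6 9 11 15 18 23 27 34 39 47 54 64 72; ≤5: 1 1 2 3 5 7 10 13 18 23 30 37 47 57 70 84 101 119; ≤6: 1 1 2 3 5 7 11 14 20 26 35 44 58 71 90 110 136 163; ≤7: 1 1 2 3 5 7 11 15 21 28 38 49 65 82 105 131 164 201. r_7(17) = 201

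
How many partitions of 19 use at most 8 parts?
By conjugation, equals partitions of 19 into parts ≤ 8. Let r_j(i) = number of partitions of i into parts ≤ j, for i = 0..19. r_1(i) = 1 for all i; r_j(i) = r_{j-1}(i) + r_j(i-j). Rows j = 2..8: ≤2: 1 1 2 2 3 3 4 4 5 5 6 6 7 7 8 8 9 9 10 10; ≤3: 1 1 2 3 4 5 7 8 10 12 14 16 19 21 24 27 30 33 37 40; ≤4: 1 1 2 3 5 6 9 11 15 18 23 27 34 39 47 54 64 72 84 94; ≤5: 1 1 2 3 5 7 10 13 18 23 30 37 47 57 70 84 101 119 141 164; ≤6: 1 1 2 3 5 7 11 14 20 26 35 44 58 71 90 110 136 163 199 235; ≤7: 1 1 2 3 5 7 11 15 21 28 38 49 65 82 105 131 164 201 248 300; ≤8: 1 1 2 3 5 7 11 15 22 29 40 52 70 89 116 146 186 230 288 352. r_8(19) = 352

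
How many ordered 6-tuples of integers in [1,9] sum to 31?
Coefficient of x^31 in (x + x² + ... + x^9)^6. By inclusion-exclusion on dice exceeding 9: Σ_j (-1)^j C(6,j)·C(31-1-9j, 5) = C(6,0)·C(30,5) - C(6,1)·C(21,5) + C(6,2)·C(12,5) = 1·142506 - 6·20349 + 15·792 = 32292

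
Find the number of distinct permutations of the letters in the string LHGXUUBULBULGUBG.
16! / (3! × 1! × 5! × 3! × 3! × 1!) = 807206400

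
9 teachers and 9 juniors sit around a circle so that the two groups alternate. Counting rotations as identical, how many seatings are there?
Fix one of the teachers: (9-1)! ways for the remaining teachers, × 9! ways for the juniors = 40320 × 362880 = 14631321600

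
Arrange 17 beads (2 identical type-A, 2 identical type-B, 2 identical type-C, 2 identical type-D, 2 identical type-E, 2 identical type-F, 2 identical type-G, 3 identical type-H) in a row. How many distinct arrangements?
17! / (2! × 2! × 2! × 2! × 2! × 2! × 2! × 3!) = 463134672000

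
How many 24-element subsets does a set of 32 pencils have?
C(32,24) = 32!/(24!×8!) = 10518300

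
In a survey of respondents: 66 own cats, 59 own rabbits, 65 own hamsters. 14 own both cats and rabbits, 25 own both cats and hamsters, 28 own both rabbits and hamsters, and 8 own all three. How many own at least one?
|A∪B∪C| = 66+59+65-14-25-28+8 = 131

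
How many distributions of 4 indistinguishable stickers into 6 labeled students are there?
C(4+6-1, 6-1) = C(9, 5) = 126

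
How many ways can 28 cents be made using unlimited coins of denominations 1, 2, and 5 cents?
Coefficient of x^28 in 1/(1-x^1) · 1/(1-x^2) · 1/(1-x^5). Case on j = number of 5-cent coins (j = 0..5); remainder r = 28 - 5j is made from {1,2} in ⌊r/2⌋+1 ways. r = 28, 23, 18, 13, 8, 3 → 15 + 12 + 10 + 7 + 5 + 2 = 51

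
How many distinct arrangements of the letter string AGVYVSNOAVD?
11! / (2! × 1! × 1! × 1! × 1! × 1! × 1! × 3!) = 3326400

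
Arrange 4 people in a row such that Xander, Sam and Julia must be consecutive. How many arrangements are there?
Treat the 3 as one block: (4-3+1)! × 3! = 2 × 6 = 12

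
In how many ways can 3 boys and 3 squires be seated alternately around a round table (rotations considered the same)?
Fix one of the boys: (3-1)! ways for the remaining boys, × 3! ways for the squires = 2 × 6 = 12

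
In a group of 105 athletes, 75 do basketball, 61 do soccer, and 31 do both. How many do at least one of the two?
|A∪B| = |A| + |B| - |A∩B| = 75 + 61 - 31 = 105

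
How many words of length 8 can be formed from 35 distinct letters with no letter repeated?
P(35,8) = 35!/(35-8)! = 948964262400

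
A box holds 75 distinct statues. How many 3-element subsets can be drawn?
C(75,3) = 75!/(3!×72!) = 67525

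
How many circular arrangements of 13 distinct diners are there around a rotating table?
Circular: fix one position, arrange the rest. (13-1)! = 479001600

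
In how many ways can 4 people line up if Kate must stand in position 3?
Fix one position: (4-1)! = 6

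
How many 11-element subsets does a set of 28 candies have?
C(28,11) = 28!/(11!×17!) = 21474180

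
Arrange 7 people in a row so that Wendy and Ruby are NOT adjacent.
Total - adjacent = 7! - (7-1)!×2 = 5040 - 1440 = 3600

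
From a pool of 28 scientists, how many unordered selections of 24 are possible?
C(28,24) = 28!/(24!×4!) = 20475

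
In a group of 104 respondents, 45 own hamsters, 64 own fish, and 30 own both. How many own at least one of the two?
|A∪B| = |A| + |B| - |A∩B| = 45 + 64 - 30 = 79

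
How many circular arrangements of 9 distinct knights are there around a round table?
Circular: fix one position, arrange the rest. (9-1)! = 40320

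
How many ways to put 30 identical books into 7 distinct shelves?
C(30+7-1, 7-1) = C(36, 6) = 1947792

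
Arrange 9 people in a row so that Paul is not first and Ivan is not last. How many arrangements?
By inclusion-exclusion: 9! - 2×(9-1)! + (9-2)! = 362880 - 80640 + 5040 = 287280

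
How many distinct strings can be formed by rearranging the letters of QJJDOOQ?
7! / (2! × 2! × 2! × 1!) = 630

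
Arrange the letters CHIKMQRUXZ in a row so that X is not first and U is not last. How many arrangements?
By inclusion-exclusion: 10! - 2×(10-1)! + (10-2)! = 3628800 - 725760 + 40320 = 2943360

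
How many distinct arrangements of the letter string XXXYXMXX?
8! / (1! × 6! × 1!) = 56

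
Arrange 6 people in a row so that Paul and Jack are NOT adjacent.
Total - adjacent = 6! - (6-1)!×2 = 720 - 240 = 480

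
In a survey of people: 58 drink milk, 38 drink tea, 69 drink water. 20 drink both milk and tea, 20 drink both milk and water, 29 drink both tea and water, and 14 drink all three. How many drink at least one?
|A∪B∪C| = 58+38+69-20-20-29+14 = 110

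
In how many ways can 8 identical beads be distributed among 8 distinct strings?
C(8+8-1, 8-1) = C(15, 7) = 6435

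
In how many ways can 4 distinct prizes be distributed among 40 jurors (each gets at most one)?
P(40,4) = 40!/(40-4)! = 2193360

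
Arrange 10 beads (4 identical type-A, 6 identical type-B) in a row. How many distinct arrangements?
10! / (4! × 6!) = 210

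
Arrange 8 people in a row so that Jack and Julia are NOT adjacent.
Total - adjacent = 8! - (8-1)!×2 = 40320 - 10080 = 30240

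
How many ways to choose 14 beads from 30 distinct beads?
C(30,14) = 30!/(14!×16!) = 145422675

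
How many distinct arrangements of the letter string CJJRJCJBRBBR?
12! / (2! × 3! × 3! × 4!) = 277200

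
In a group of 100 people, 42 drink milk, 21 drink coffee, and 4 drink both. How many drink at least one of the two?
|A∪B| = |A| + |B| - |A∩B| = 42 + 21 - 4 = 59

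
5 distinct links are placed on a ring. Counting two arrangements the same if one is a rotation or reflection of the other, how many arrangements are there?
(5-1)!/2 = 24/2 = 12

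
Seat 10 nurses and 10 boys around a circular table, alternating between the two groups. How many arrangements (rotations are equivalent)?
Fix one of the nurses: (10-1)! ways for the remaining nurses, × 10! ways for the boys = 362880 × 3628800 = 1316818944000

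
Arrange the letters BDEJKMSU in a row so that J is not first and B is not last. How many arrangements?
By inclusion-exclusion: 8! - 2×(8-1)! + (8-2)! = 40320 - 10080 + 720 = 30960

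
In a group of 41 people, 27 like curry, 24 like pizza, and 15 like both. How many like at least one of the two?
|A∪B| = |A| + |B| - |A∩B| = 27 + 24 - 15 = 36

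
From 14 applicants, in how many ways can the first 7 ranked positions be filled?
P(14,7) = 14!/(14-7)! = 17297280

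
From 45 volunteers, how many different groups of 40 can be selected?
C(45,40) = 45!/(40!×5!) = 1221759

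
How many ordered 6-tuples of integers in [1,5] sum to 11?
Coefficient of x^11 in (x + x² + ... + x^5)^6. By inclusion-exclusion on dice exceeding 5: Σ_j (-1)^j C(6,j)·C(11-1-5j, 5) = C(6,0)·C(10,5) - C(6,1)·C(5,5) = 1·252 - 6·1 = 246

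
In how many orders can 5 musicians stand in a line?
5! = 120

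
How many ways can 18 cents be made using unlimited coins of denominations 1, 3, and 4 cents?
Coefficient of x^18 in 1/(1-x^1) · 1/(1-x^3) · 1/(1-x^4). Case on j = number of 4-cent coins (j = 0..4); remainder r = 18 - 4j is made from {1,3} in ⌊r/3⌋+1 ways. r = 18, 14, 10, 6, 2 → 7 + 5 + 4 + 3 + 1 = 20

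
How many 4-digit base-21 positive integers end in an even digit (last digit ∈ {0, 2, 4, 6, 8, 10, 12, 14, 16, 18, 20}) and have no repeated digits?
Last∈{0,2,4,6,8,10,12,14,16,18,20}. Last=0: 6840. Last nonzero: 10×19×P(19,2) = 64980. Total = 71820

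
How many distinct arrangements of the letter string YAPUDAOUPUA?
11! / (2! × 1! × 3! × 1! × 3! × 1!) = 554400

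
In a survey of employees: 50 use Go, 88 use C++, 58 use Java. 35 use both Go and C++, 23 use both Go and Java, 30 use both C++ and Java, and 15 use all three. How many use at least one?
|A∪B∪C| = 50+88+58-35-23-30+15 = 123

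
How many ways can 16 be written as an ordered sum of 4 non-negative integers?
C(16+4-1, 4-1) = C(19, 3) = 969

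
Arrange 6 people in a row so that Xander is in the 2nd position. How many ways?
Fix one position: (6-1)! = 120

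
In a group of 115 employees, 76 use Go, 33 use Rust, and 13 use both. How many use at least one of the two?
|A∪B| = |A| + |B| - |A∩B| = 76 + 33 - 13 = 96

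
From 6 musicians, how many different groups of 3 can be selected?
C(6,3) = 6!/(3!×3!) = 20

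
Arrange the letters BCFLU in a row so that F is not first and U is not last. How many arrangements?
By inclusion-exclusion: 5! - 2×(5-1)! + (5-2)! = 120 - 48 + 6 = 78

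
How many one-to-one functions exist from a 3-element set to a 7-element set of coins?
P(7,3) = 7!/(7-3)! = 210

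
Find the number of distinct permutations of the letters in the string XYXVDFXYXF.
10! / (1! × 1! × 4! × 2! × 2!) = 37800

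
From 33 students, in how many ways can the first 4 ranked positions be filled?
P(33,4) = 33!/(33-4)! = 982080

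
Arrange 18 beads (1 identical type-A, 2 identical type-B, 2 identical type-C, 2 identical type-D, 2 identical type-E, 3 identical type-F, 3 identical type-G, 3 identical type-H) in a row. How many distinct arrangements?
18! / (1! × 2! × 2! × 2! × 2! × 3! × 3! × 3!) = 1852538688000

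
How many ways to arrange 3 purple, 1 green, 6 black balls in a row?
10! / (3! × 1! × 6!) = 840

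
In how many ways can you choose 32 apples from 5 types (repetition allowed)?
C(32+5-1, 5-1) = C(36, 4) = 58905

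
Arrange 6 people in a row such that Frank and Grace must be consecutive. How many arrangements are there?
Treat the 2 as one block: (6-2+1)! × 2! = 120 × 2 = 240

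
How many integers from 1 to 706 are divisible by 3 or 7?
⌊706/3⌋ + ⌊706/7⌋ - ⌊706/21⌋ = 235 + 100 - 33 = 302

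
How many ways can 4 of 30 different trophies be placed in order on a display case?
P(30,4) = 30!/(30-4)! = 657720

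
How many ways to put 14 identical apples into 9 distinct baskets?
C(14+9-1, 9-1) = C(22, 8) = 319770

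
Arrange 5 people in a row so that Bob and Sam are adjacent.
Treat as block: (5-1)! × 2! = 24 × 2 = 48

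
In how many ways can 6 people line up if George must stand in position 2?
Fix one position: (6-1)! = 120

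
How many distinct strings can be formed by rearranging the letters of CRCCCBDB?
8! / (1! × 2! × 4! × 1!) = 840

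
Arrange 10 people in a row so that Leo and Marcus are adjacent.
Treat as block: (10-1)! × 2! = 362880 × 2 = 725760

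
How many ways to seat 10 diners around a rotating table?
Circular: fix one position, arrange the rest. (10-1)! = 362880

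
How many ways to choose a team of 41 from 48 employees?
C(48,41) = 48!/(41!×7!) = 73629072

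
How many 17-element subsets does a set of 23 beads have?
C(23,17) = 23!/(17!×6!) = 100947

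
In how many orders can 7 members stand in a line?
7! = 5040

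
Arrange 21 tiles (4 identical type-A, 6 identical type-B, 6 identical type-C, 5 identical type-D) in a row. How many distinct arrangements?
21! / (4! × 6! × 6! × 5!) = 34220506320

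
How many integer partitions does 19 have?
Pentagonal recurrence p(n) = p(n-1) + p(n-2) - p(n-5) - p(n-7) + p(n-12) + p(n-15) - ... gives p(0..18) = 1, 1, 2, 3, 5, 7, 11, 15, 22, 30, 42, 56, 77, 101, 135, 176, 231, 297, 385. p(19) = p(18) + p(17) - p(14) - p(12) + p(7) + p(4) = 385 + 297 - 135 - 77 + 15 + 5 = 490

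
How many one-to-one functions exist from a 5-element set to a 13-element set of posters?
P(13,5) = 13!/(13-5)! = 154440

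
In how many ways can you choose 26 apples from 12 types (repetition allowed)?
C(26+12-1, 12-1) = C(37, 11) = 854992152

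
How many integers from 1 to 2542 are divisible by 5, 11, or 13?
⌊2542/5⌋+⌊2542/11⌋+⌊2542/13⌋ - ⌊2542/55⌋-⌊2542/65⌋-⌊2542/143⌋ + ⌊2542/715⌋ = 508+231+195 - 46-39-17 + 3 = 835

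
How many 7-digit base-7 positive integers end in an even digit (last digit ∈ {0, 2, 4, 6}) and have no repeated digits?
Last∈{0,2,4,6}. Last=0: 720. Last nonzero: 3×5×P(5,5) = 1800. Total = 2520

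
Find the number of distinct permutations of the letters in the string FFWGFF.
6! / (4! × 1! × 1!) = 30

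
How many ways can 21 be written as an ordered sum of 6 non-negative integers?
C(21+6-1, 6-1) = C(26, 5) = 65780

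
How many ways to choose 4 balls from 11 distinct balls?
C(11,4) = 11!/(4!×7!) = 330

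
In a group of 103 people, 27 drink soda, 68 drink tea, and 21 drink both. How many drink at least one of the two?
|A∪B| = |A| + |B| - |A∩B| = 27 + 68 - 21 = 74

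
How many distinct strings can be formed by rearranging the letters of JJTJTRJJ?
8! / (2! × 5! × 1!) = 168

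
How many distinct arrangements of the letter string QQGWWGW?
7! / (3! × 2! × 2!) = 210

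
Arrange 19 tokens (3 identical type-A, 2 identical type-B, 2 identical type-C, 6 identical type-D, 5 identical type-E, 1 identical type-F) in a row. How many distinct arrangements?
19! / (3! × 2! × 2! × 6! × 5! × 1!) = 58663725120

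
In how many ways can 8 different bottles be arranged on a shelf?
8! = 40320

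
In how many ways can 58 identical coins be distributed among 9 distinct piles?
C(58+9-1, 9-1) = C(66, 8) = 5743572120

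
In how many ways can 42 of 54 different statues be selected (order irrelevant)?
C(54,42) = 54!/(42!×12!) = 343006888770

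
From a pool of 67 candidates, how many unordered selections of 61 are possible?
C(67,61) = 67!/(61!×6!) = 99795696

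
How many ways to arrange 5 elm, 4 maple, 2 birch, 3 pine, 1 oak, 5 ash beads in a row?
20! / (5! × 4! × 2! × 3! × 1! × 5!) = 586637251200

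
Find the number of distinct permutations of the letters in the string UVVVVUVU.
8! / (3! × 5!) = 56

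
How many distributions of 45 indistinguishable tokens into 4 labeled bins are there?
C(45+4-1, 4-1) = C(48, 3) = 17296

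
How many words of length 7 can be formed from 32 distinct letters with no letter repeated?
P(32,7) = 32!/(32-7)! = 16963914240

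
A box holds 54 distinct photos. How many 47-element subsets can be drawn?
C(54,47) = 54!/(47!×7!) = 177100560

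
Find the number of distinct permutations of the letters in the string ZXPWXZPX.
8! / (3! × 2! × 1! × 2!) = 1680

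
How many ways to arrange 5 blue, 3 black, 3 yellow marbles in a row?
11! / (5! × 3! × 3!) = 9240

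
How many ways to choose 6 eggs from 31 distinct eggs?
C(31,6) = 31!/(6!×25!) = 736281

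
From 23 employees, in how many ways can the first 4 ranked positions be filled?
P(23,4) = 23!/(23-4)! = 212520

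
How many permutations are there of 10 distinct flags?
10! = 3628800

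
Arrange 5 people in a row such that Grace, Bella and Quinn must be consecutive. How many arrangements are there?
Treat the 3 as one block: (5-3+1)! × 3! = 6 × 6 = 36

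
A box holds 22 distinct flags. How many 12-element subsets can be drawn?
C(22,12) = 22!/(12!×10!) = 646646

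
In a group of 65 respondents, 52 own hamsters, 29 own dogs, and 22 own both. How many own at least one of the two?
|A∪B| = |A| + |B| - |A∩B| = 52 + 29 - 22 = 59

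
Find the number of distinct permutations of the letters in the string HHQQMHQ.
7! / (3! × 1! × 3!) = 140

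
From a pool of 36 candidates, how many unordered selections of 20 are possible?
C(36,20) = 36!/(20!×16!) = 7307872110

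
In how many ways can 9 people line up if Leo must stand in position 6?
Fix one position: (9-1)! = 40320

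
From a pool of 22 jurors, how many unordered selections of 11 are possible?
C(22,11) = 22!/(11!×11!) = 705432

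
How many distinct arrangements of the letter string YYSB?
4! / (1! × 2! × 1!) = 12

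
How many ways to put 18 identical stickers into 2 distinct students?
C(18+2-1, 2-1) = C(19, 1) = 19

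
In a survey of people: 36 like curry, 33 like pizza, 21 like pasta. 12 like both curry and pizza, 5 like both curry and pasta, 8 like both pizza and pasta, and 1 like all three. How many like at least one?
|A∪B∪C| = 36+33+21-12-5-8+1 = 66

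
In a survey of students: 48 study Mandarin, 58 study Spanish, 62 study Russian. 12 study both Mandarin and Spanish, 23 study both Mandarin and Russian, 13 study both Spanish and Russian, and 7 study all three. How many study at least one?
|A∪B∪C| = 48+58+62-12-23-13+7 = 127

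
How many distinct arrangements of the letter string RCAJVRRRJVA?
11! / (2! × 4! × 1! × 2! × 2!) = 207900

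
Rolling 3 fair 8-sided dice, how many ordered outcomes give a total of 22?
Coefficient of x^22 in (x + x² + ... + x^8)^3. By inclusion-exclusion on dice exceeding 8: Σ_j (-1)^j C(3,j)·C(22-1-8j, 2) = C(3,0)·C(21,2) - C(3,1)·C(13,2) + C(3,2)·C(5,2) = 1·210 - 3·78 + 3·10 = 6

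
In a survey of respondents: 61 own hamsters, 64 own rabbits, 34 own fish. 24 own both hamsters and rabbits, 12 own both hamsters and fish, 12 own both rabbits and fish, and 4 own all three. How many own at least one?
|A∪B∪C| = 61+64+34-24-12-12+4 = 115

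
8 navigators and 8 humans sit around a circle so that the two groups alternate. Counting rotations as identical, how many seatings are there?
Fix one of the navigators: (8-1)! ways for the remaining navigators, × 8! ways for the humans = 5040 × 40320 = 203212800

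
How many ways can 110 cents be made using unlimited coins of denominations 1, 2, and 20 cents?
Coefficient of x^110 in 1/(1-x^1) · 1/(1-x^2) · 1/(1-x^20). Case on j = number of 20-cent coins (j = 0..5); remainder r = 110 - 20j is made from {1,2} in ⌊r/2⌋+1 ways. r = 110, 90, 70, 50, 30, 10 → 56 + 46 + 36 + 26 + 16 + 6 = 186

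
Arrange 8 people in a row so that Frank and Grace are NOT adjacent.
Total - adjacent = 8! - (8-1)!×2 = 40320 - 10080 = 30240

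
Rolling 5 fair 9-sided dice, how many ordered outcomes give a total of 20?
Coefficient of x^20 in (x + x² + ... + x^9)^5. By inclusion-exclusion on dice exceeding 9: Σ_j (-1)^j C(5,j)·C(20-1-9j, 4) = C(5,0)·C(19,4) - C(5,1)·C(10,4) = 1·3876 - 5·210 = 2826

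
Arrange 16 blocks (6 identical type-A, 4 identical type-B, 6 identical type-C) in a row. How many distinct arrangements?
16! / (6! × 4! × 6!) = 1681680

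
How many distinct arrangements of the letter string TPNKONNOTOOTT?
13! / (4! × 1! × 1! × 4! × 3!) = 1801800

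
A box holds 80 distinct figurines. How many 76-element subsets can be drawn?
C(80,76) = 80!/(76!×4!) = 1581580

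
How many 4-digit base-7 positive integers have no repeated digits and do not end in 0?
Last digit: 6 nonzero choices. First digit: 5 (nonzero, ≠last). Middle 2: P(5,2) = 20. Total = 600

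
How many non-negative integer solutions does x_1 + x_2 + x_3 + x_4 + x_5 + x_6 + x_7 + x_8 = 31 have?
C(31+8-1, 8-1) = C(38, 7) = 12620256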